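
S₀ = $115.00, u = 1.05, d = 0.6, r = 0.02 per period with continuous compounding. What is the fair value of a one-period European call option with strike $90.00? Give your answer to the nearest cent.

Risk-neutral probability p = (e^0.02 − 0.6)/(1.05 − 0.6) = 0.4202/0.4500 = 0.9338
Terminal stock prices: S_u = 120.8, S_d = 69
Terminal payoffs (S − K): max(30.75, 0) = 30.75, max(-21, 0) = 0
Node 0 (S = 115): V_0 = e^(−0.02)·[0.9338·30.7500 + 0.0662·0.0000] = 28.1452

$28.15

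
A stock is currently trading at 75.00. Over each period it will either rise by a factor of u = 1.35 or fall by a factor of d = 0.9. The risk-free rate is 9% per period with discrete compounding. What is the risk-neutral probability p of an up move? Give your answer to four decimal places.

p = 0.4222

Risk-neutral probability p = (1 + 0.09 − 0.9)/(1.35 − 0.9) = 0.1900/0.4500 = 0.4222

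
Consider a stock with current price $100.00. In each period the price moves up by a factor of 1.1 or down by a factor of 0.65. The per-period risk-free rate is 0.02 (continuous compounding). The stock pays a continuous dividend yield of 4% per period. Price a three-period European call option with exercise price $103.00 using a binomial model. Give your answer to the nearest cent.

Per-period risk-free factor R = e^0.02 = 1.0202; dividend-adjusted growth = e^(0.02−0.04) = 0.9802.
Risk-neutral probability p = (0.9802 − 0.65)/(1.1 − 0.65) = 0.3302/0.4500 = 0.7338
Terminal stock prices: S_uuu = 133.1, S_uud = 78.65, S_udd = 46.48, S_ddd = 27.46
Terminal payoffs (S − K): max(30.1, 0) = 30.1, max(-24.35, 0) = 0, max(-56.52, 0) = 0, max(-75.54, 0) = 0
Node uu (S = 121): V_uu = e^(−0.02)·[0.7338·30.1000 + 0.2662·0.0000] = 21.6493
Node ud (S = 71.5): V_ud = e^(−0.02)·[0.7338·0.0000 + 0.2662·0.0000] = 0.0000
Node dd (S = 42.25): V_dd = e^(−0.02)·[0.7338·0.0000 + 0.2662·0.0000] = 0.0000
Node u (S = 110): V_u = e^(−0.02)·[0.7338·21.6493 + 0.2662·0.0000] = 15.5711
Node d (S = 65): V_d = e^(−0.02)·[0.7338·0.0000 + 0.2662·0.0000] = 0.0000
Node 0 (S = 100): V_0 = e^(−0.02)·[0.7338·15.5711 + 0.2662·0.0000] = 11.1995

$11.20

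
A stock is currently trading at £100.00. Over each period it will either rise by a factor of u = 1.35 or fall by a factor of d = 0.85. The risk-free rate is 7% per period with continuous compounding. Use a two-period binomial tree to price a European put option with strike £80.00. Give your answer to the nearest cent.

Risk-neutral probability p = (e^0.07 − 0.85)/(1.35 − 0.85) = 0.2225/0.5000 = 0.4450
Terminal stock prices: S_uu = 182.3, S_ud = 114.8, S_dd = 72.25
Terminal payoffs (K − S): max(-102.3, 0) = 0, max(-34.75, 0) = 0, max(7.75, 0) = 7.75
Node u (S = 135): V_u = e^(−0.07)·[0.4450·0.0000 + 0.5550·0.0000] = 0.0000
Node d (S = 85): V_d = e^(−0.07)·[0.4450·0.0000 + 0.5550·7.7500] = 4.0103
Node 0 (S = 100): V_0 = e^(−0.07)·[0.4450·0.0000 + 0.5550·4.0103] = 2.0752

£2.08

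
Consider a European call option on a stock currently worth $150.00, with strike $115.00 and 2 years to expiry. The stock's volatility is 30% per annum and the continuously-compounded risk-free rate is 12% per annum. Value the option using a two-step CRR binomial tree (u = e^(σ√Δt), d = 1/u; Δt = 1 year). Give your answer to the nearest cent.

CRR parameters: u = e^(σ√Δt) = e^(0.3·√1) = 1.3499, d = 1/u = 0.7408
Per-period rate: rΔt = 0.12·1 = 0.12, so R = e^0.12 = 1.1275
Risk-neutral probability p = (e^0.12 − 0.7408)/(1.3499 − 0.7408) = 0.3867/0.6090 = 0.6349
Terminal stock prices: S_uu = 273.3, S_ud = 150, S_dd = 82.32
Terminal payoffs (S − K): max(158.3, 0) = 158.3, max(35, 0) = 35, max(-32.68, 0) = 0
Node u (S = 202.5): V_u = e^(−0.12)·[0.6349·158.3178 + 0.3651·35.0000] = 100.4830
Node d (S = 111.1): V_d = e^(−0.12)·[0.6349·35.0000 + 0.3651·0.0000] = 19.7086
Node 0 (S = 150): V_0 = e^(−0.12)·[0.6349·100.4830 + 0.3651·19.7086] = 62.9643

$62.96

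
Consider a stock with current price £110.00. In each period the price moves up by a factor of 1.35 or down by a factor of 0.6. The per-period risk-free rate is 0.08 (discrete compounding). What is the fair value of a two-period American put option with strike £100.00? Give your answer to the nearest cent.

Risk-neutral probability p = (1 + 0.08 − 0.6)/(1.35 − 0.6) = 0.4800/0.7500 = 0.6400
Terminal stock prices: S_uu = 200.5, S_ud = 89.1, S_dd = 39.6
Terminal payoffs (K − S): max(-100.5, 0) = 0, max(10.9, 0) = 10.9, max(60.4, 0) = 60.4
Node u (S = 148.5): continuation = 1/1.08·[0.6400·0.0000 + 0.3600·10.9000] = 3.6333; exercise value = 0.0000 ≤ continuation, so V_u = 3.6333
Node d (S = 66): continuation = 1/1.08·[0.6400·10.9000 + 0.3600·60.4000] = 26.5926; exercise value = 34.0000 > continuation, so V_d = 34.0000 (exercise)
Node 0 (S = 110): continuation = 1/1.08·[0.6400·3.6333 + 0.3600·34.0000] = 13.4864; exercise value = 0.0000 ≤ continuation, so V_0 = 13.4864

£13.49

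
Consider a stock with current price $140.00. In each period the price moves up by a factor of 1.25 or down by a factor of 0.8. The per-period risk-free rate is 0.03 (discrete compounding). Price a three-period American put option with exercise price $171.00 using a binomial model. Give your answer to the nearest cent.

$35.31

Risk-neutral probability p = (1 + 0.03 − 0.8)/(1.25 − 0.8) = 0.2300/0.4500 = 0.5111
Terminal stock prices: S_uuu = 273.4, S_uud = 175, S_udd = 112, S_ddd = 71.68
Terminal payoffs (K − S): max(-102.4, 0) = 0, max(-4, 0) = 0, max(59, 0) = 59, max(99.32, 0) = 99.32
Node uu (S = 218.8): continuation = 1/1.03·[0.5111·0.0000 + 0.4889·0.0000] = 0.0000; exercise value = 0.0000 ≤ continuation, so V_uu = 0.0000
Node ud (S = 140): continuation = 1/1.03·[0.5111·0.0000 + 0.4889·59.0000] = 28.0043; exercise value = 31.0000 > continuation, so V_ud = 31.0000 (exercise)
Node dd (S = 89.6): continuation = 1/1.03·[0.5111·59.0000 + 0.4889·99.3200] = 76.4194; exercise value = 81.4000 > continuation, so V_dd = 81.4000 (exercise)
Node u (S = 175): continuation = 1/1.03·[0.5111·0.0000 + 0.4889·31.0000] = 14.7141; exercise value = 0.0000 ≤ continuation, so V_u = 14.7141
Node d (S = 112): continuation = 1/1.03·[0.5111·31.0000 + 0.4889·81.4000] = 54.0194; exercise value = 59.0000 > continuation, so V_d = 59.0000 (exercise)
Node 0 (S = 140): continuation = 1/1.03·[0.5111·14.7141 + 0.4889·59.0000] = 35.3058; exercise value = 31.0000 ≤ continuation, so V_0 = 35.3058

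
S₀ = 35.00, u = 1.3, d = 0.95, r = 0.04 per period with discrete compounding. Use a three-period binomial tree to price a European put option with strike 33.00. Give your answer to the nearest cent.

Risk-neutral probability p = (1 + 0.04 − 0.95)/(1.3 − 0.95) = 0.0900/0.3500 = 0.2571
Terminal stock prices: S_uuu = 76.89, S_uud = 56.19, S_udd = 41.06, S_ddd = 30.01
Terminal payoffs (K − S): max(-43.89, 0) = 0, max(-23.19, 0) = 0, max(-8.064, 0) = 0, max(2.992, 0) = 2.992
Node uu (S = 59.15): V_uu = 1/1.04·[0.2571·0.0000 + 0.7429·0.0000] = 0.0000
Node ud (S = 43.23): V_ud = 1/1.04·[0.2571·0.0000 + 0.7429·0.0000] = 0.0000
Node dd (S = 31.59): V_dd = 1/1.04·[0.2571·0.0000 + 0.7429·2.9919] = 2.1371
Node u (S = 45.5): V_u = 1/1.04·[0.2571·0.0000 + 0.7429·0.0000] = 0.0000
Node d (S = 33.25): V_d = 1/1.04·[0.2571·0.0000 + 0.7429·2.1371] = 1.5265
Node 0 (S = 35): V_0 = 1/1.04·[0.2571·0.0000 + 0.7429·1.5265] = 1.0903

1.09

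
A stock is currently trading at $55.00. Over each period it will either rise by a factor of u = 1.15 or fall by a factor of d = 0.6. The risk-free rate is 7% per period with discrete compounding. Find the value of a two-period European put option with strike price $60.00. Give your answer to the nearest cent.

$5.53

Risk-neutral probability p = (1 + 0.07 − 0.6)/(1.15 − 0.6) = 0.4700/0.5500 = 0.8545
Terminal stock prices: S_uu = 72.74, S_ud = 37.95, S_dd = 19.8
Terminal payoffs (K − S): max(-12.74, 0) = 0, max(22.05, 0) = 22.05, max(40.2, 0) = 40.2
Node u (S = 63.25): V_u = 1/1.07·[0.8545·0.0000 + 0.1455·22.0500] = 2.9975
Node d (S = 33): V_d = 1/1.07·[0.8545·22.0500 + 0.1455·40.2000] = 23.0748
Node 0 (S = 55): V_0 = 1/1.07·[0.8545·2.9975 + 0.1455·23.0748] = 5.5306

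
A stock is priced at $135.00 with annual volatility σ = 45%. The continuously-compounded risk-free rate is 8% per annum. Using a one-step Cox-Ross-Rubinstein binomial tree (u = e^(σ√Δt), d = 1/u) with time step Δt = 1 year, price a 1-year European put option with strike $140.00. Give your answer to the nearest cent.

CRR parameters: u = e^(σ√Δt) = e^(0.45·√1) = 1.5683, d = 1/u = 0.6376
Per-period rate: rΔt = 0.08·1 = 0.08, so R = e^0.08 = 1.0833
Risk-neutral probability p = (e^0.08 − 0.6376)/(1.5683 − 0.6376) = 0.4457/0.9307 = 0.4789
Terminal stock prices: S_u = 211.7, S_d = 86.08
Terminal payoffs (K − S): max(-71.72, 0) = 0, max(53.92, 0) = 53.92
Node 0 (S = 135): V_0 = e^(−0.08)·[0.4789·0.0000 + 0.5211·53.9202] = 25.9400

$25.94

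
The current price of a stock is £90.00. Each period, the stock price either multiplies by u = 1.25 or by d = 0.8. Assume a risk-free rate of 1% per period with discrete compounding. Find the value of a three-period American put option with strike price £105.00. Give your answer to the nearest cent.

£21.72

Risk-neutral probability p = (1 + 0.01 − 0.8)/(1.25 − 0.8) = 0.2100/0.4500 = 0.4667
Terminal stock prices: S_uuu = 175.8, S_uud = 112.5, S_udd = 72, S_ddd = 46.08
Terminal payoffs (K − S): max(-70.78, 0) = 0, max(-7.5, 0) = 0, max(33, 0) = 33, max(58.92, 0) = 58.92
Node uu (S = 140.6): continuation = 1/1.01·[0.4667·0.0000 + 0.5333·0.0000] = 0.0000; exercise value = 0.0000 ≤ continuation, so V_uu = 0.0000
Node ud (S = 90): continuation = 1/1.01·[0.4667·0.0000 + 0.5333·33.0000] = 17.4257; exercise value = 15.0000 ≤ continuation, so V_ud = 17.4257
Node dd (S = 57.6): continuation = 1/1.01·[0.4667·33.0000 + 0.5333·58.9200] = 46.3604; exercise value = 47.4000 > continuation, so V_dd = 47.4000 (exercise)
Node u (S = 112.5): continuation = 1/1.01·[0.4667·0.0000 + 0.5333·17.4257] = 9.2017; exercise value = 0.0000 ≤ continuation, so V_u = 9.2017
Node d (S = 72): continuation = 1/1.01·[0.4667·17.4257 + 0.5333·47.4000] = 33.0812; exercise value = 33.0000 ≤ continuation, so V_d = 33.0812
Node 0 (S = 90): continuation = 1/1.01·[0.4667·9.2017 + 0.5333·33.0812] = 21.7202; exercise value = 15.0000 ≤ continuation, so V_0 = 21.7202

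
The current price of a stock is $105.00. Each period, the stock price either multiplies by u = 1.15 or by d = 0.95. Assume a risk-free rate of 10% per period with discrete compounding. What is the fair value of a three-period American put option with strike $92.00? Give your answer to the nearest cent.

$0.02

Risk-neutral probability p = (1 + 0.1 − 0.95)/(1.15 − 0.95) = 0.1500/0.2000 = 0.7500
Terminal stock prices: S_uuu = 159.7, S_uud = 131.9, S_udd = 109, S_ddd = 90.02
Terminal payoffs (K − S): max(-67.69, 0) = 0, max(-39.92, 0) = 0, max(-16.98, 0) = 0, max(1.976, 0) = 1.976
Node uu (S = 138.9): continuation = 1/1.1·[0.7500·0.0000 + 0.2500·0.0000] = 0.0000; exercise value = 0.0000 ≤ continuation, so V_uu = 0.0000
Node ud (S = 114.7): continuation = 1/1.1·[0.7500·0.0000 + 0.2500·0.0000] = 0.0000; exercise value = 0.0000 ≤ continuation, so V_ud = 0.0000
Node dd (S = 94.76): continuation = 1/1.1·[0.7500·0.0000 + 0.2500·1.9756] = 0.4490; exercise value = 0.0000 ≤ continuation, so V_dd = 0.4490
Node u (S = 120.7): continuation = 1/1.1·[0.7500·0.0000 + 0.2500·0.0000] = 0.0000; exercise value = 0.0000 ≤ continuation, so V_u = 0.0000
Node d (S = 99.75): continuation = 1/1.1·[0.7500·0.0000 + 0.2500·0.4490] = 0.1020; exercise value = 0.0000 ≤ continuation, so V_d = 0.1020
Node 0 (S = 105): continuation = 1/1.1·[0.7500·0.0000 + 0.2500·0.1020] = 0.0232; exercise value = 0.0000 ≤ continuation, so V_0 = 0.0232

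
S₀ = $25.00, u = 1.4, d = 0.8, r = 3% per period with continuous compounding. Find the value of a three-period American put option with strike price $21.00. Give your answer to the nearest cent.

Risk-neutral probability p = (e^0.03 − 0.8)/(1.4 − 0.8) = 0.2305/0.6000 = 0.3841
Terminal stock prices: S_uuu = 68.6, S_uud = 39.2, S_udd = 22.4, S_ddd = 12.8
Terminal payoffs (K − S): max(-47.6, 0) = 0, max(-18.2, 0) = 0, max(-1.4, 0) = 0, max(8.2, 0) = 8.2
Node uu (S = 49): continuation = e^(−0.03)·[0.3841·0.0000 + 0.6159·0.0000] = 0.0000; exercise value = 0.0000 ≤ continuation, so V_uu = 0.0000
Node ud (S = 28): continuation = e^(−0.03)·[0.3841·0.0000 + 0.6159·0.0000] = 0.0000; exercise value = 0.0000 ≤ continuation, so V_ud = 0.0000
Node dd (S = 16): continuation = e^(−0.03)·[0.3841·0.0000 + 0.6159·8.2000] = 4.9012; exercise value = 5.0000 > continuation, so V_dd = 5.0000 (exercise)
Node u (S = 35): continuation = e^(−0.03)·[0.3841·0.0000 + 0.6159·0.0000] = 0.0000; exercise value = 0.0000 ≤ continuation, so V_u = 0.0000
Node d (S = 20): continuation = e^(−0.03)·[0.3841·0.0000 + 0.6159·5.0000] = 2.9885; exercise value = 1.0000 ≤ continuation, so V_d = 2.9885
Node 0 (S = 25): continuation = e^(−0.03)·[0.3841·0.0000 + 0.6159·2.9885] = 1.7863; exercise value = 0.0000 ≤ continuation, so V_0 = 1.7863

$1.79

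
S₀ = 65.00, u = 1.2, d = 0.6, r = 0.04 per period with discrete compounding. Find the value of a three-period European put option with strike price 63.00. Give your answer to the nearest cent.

Risk-neutral probability p = (1 + 0.04 − 0.6)/(1.2 − 0.6) = 0.4400/0.6000 = 0.7333
Terminal stock prices: S_uuu = 112.3, S_uud = 56.16, S_udd = 28.08, S_ddd = 14.04
Terminal payoffs (K − S): max(-49.32, 0) = 0, max(6.84, 0) = 6.84, max(34.92, 0) = 34.92, max(48.96, 0) = 48.96
Node uu (S = 93.6): V_uu = 1/1.04·[0.7333·0.0000 + 0.2667·6.8400] = 1.7538
Node ud (S = 46.8): V_ud = 1/1.04·[0.7333·6.8400 + 0.2667·34.9200] = 13.7769
Node dd (S = 23.4): V_dd = 1/1.04·[0.7333·34.9200 + 0.2667·48.9600] = 37.1769
Node u (S = 78): V_u = 1/1.04·[0.7333·1.7538 + 0.2667·13.7769] = 4.7692
Node d (S = 39): V_d = 1/1.04·[0.7333·13.7769 + 0.2667·37.1769] = 19.2470
Node 0 (S = 65): V_0 = 1/1.04·[0.7333·4.7692 + 0.2667·19.2470] = 8.2981

8.30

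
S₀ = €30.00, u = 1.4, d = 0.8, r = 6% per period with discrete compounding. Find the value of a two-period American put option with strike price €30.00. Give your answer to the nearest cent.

Risk-neutral probability p = (1 + 0.06 − 0.8)/(1.4 − 0.8) = 0.2600/0.6000 = 0.4333
Terminal stock prices: S_uu = 58.8, S_ud = 33.6, S_dd = 19.2
Terminal payoffs (K − S): max(-28.8, 0) = 0, max(-3.6, 0) = 0, max(10.8, 0) = 10.8
Node u (S = 42): continuation = 1/1.06·[0.4333·0.0000 + 0.5667·0.0000] = 0.0000; exercise value = 0.0000 ≤ continuation, so V_u = 0.0000
Node d (S = 24): continuation = 1/1.06·[0.4333·0.0000 + 0.5667·10.8000] = 5.7736; exercise value = 6.0000 > continuation, so V_d = 6.0000 (exercise)
Node 0 (S = 30): continuation = 1/1.06·[0.4333·0.0000 + 0.5667·6.0000] = 3.2075; exercise value = 0.0000 ≤ continuation, so V_0 = 3.2075

€3.21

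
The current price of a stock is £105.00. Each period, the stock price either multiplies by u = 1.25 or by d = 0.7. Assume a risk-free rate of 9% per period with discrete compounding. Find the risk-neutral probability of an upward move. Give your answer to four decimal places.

p = 0.7091

Risk-neutral probability p = (1 + 0.09 − 0.7)/(1.25 − 0.7) = 0.3900/0.5500 = 0.7091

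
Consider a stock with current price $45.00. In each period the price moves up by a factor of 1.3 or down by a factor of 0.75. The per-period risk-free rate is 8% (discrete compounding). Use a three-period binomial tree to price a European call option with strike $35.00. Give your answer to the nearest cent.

Risk-neutral probability p = (1 + 0.08 − 0.75)/(1.3 − 0.75) = 0.3300/0.5500 = 0.6000
Terminal stock prices: S_uuu = 98.87, S_uud = 57.04, S_udd = 32.91, S_ddd = 18.98
Terminal payoffs (S − K): max(63.87, 0) = 63.87, max(22.04, 0) = 22.04, max(-2.094, 0) = 0, max(-16.02, 0) = 0
Node uu (S = 76.05): V_uu = 1/1.08·[0.6000·63.8650 + 0.4000·22.0375] = 43.6426
Node ud (S = 43.88): V_ud = 1/1.08·[0.6000·22.0375 + 0.4000·0.0000] = 12.2431
Node dd (S = 25.31): V_dd = 1/1.08·[0.6000·0.0000 + 0.4000·0.0000] = 0.0000
Node u (S = 58.5): V_u = 1/1.08·[0.6000·43.6426 + 0.4000·12.2431] = 28.7803
Node d (S = 33.75): V_d = 1/1.08·[0.6000·12.2431 + 0.4000·0.0000] = 6.8017
Node 0 (S = 45): V_0 = 1/1.08·[0.6000·28.7803 + 0.4000·6.8017] = 18.5082

$18.51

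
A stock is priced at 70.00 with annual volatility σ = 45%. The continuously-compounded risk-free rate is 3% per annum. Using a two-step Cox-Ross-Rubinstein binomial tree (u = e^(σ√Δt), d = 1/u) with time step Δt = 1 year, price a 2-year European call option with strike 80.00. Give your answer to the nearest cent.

15.46

CRR parameters: u = e^(σ√Δt) = e^(0.45·√1) = 1.5683, d = 1/u = 0.6376
Per-period rate: rΔt = 0.03·1 = 0.03, so R = e^0.03 = 1.0305
Risk-neutral probability p = (e^0.03 − 0.6376)/(1.5683 − 0.6376) = 0.3928/0.9307 = 0.4221
Terminal stock prices: S_uu = 172.2, S_ud = 70, S_dd = 28.46
Terminal payoffs (S − K): max(92.17, 0) = 92.17, max(-10, 0) = 0, max(-51.54, 0) = 0
Node u (S = 109.8): V_u = e^(−0.03)·[0.4221·92.1722 + 0.5779·0.0000] = 37.7546
Node d (S = 44.63): V_d = e^(−0.03)·[0.4221·0.0000 + 0.5779·0.0000] = 0.0000
Node 0 (S = 70): V_0 = e^(−0.03)·[0.4221·37.7546 + 0.5779·0.0000] = 15.4646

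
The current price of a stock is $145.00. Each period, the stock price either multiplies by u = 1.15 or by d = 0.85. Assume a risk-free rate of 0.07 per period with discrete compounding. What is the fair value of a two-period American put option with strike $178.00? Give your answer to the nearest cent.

$33.00

Risk-neutral probability p = (1 + 0.07 − 0.85)/(1.15 − 0.85) = 0.2200/0.3000 = 0.7333
Terminal stock prices: S_uu = 191.8, S_ud = 141.7, S_dd = 104.8
Terminal payoffs (K − S): max(-13.76, 0) = 0, max(36.26, 0) = 36.26, max(73.24, 0) = 73.24
Node u (S = 166.8): continuation = 1/1.07·[0.7333·0.0000 + 0.2667·36.2625] = 9.0374; exercise value = 11.2500 > continuation, so V_u = 11.2500 (exercise)
Node d (S = 123.2): continuation = 1/1.07·[0.7333·36.2625 + 0.2667·73.2375] = 43.1051; exercise value = 54.7500 > continuation, so V_d = 54.7500 (exercise)
Node 0 (S = 145): continuation = 1/1.07·[0.7333·11.2500 + 0.2667·54.7500] = 21.3551; exercise value = 33.0000 > continuation, so V_0 = 33.0000 (exercise)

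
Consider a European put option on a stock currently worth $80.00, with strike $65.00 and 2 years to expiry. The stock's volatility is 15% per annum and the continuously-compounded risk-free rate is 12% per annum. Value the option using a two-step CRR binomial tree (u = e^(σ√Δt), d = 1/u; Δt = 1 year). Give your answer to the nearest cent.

CRR parameters: u = e^(σ√Δt) = e^(0.15·√1) = 1.1618, d = 1/u = 0.8607
Per-period rate: rΔt = 0.12·1 = 0.12, so R = e^0.12 = 1.1275
Risk-neutral probability p = (e^0.12 − 0.8607)/(1.1618 − 0.8607) = 0.2668/0.3011 = 0.8860
Terminal stock prices: S_uu = 108, S_ud = 80, S_dd = 59.27
Terminal payoffs (K − S): max(-42.99, 0) = 0, max(-15, 0) = 0, max(5.735, 0) = 5.735
Node u (S = 92.95): V_u = e^(−0.12)·[0.8860·0.0000 + 0.1140·0.0000] = 0.0000
Node d (S = 68.86): V_d = e^(−0.12)·[0.8860·0.0000 + 0.1140·5.7345] = 0.5800
Node 0 (S = 80): V_0 = e^(−0.12)·[0.8860·0.0000 + 0.1140·0.5800] = 0.0587

$0.06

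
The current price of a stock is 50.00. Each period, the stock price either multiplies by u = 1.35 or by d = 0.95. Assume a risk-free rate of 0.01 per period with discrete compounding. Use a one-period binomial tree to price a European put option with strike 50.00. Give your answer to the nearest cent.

Risk-neutral probability p = (1 + 0.01 − 0.95)/(1.35 − 0.95) = 0.0600/0.4000 = 0.1500
Terminal stock prices: S_u = 67.5, S_d = 47.5
Terminal payoffs (K − S): max(-17.5, 0) = 0, max(2.5, 0) = 2.5
Node 0 (S = 50): V_0 = 1/1.01·[0.1500·0.0000 + 0.8500·2.5000] = 2.1040

2.10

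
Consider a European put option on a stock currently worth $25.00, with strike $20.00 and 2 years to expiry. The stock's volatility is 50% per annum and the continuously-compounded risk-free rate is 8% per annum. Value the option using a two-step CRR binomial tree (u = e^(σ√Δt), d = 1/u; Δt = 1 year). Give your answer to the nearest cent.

$2.71

CRR parameters: u = e^(σ√Δt) = e^(0.5·√1) = 1.6487, d = 1/u = 0.6065
Per-period rate: rΔt = 0.08·1 = 0.08, so R = e^0.08 = 1.0833
Risk-neutral probability p = (e^0.08 − 0.6065)/(1.6487 − 0.6065) = 0.4768/1.0422 = 0.4575
Terminal stock prices: S_uu = 67.96, S_ud = 25, S_dd = 9.197
Terminal payoffs (K − S): max(-47.96, 0) = 0, max(-5, 0) = 0, max(10.8, 0) = 10.8
Node u (S = 41.22): V_u = e^(−0.08)·[0.4575·0.0000 + 0.5425·0.0000] = 0.0000
Node d (S = 15.16): V_d = e^(−0.08)·[0.4575·0.0000 + 0.5425·10.8030] = 5.4105
Node 0 (S = 25): V_0 = e^(−0.08)·[0.4575·0.0000 + 0.5425·5.4105] = 2.7097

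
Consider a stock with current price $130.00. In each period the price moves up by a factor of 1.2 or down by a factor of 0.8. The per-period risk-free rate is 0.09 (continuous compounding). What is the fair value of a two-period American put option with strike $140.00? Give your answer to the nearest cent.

$11.17

Risk-neutral probability p = (e^0.09 − 0.8)/(1.2 − 0.8) = 0.2942/0.4000 = 0.7354
Terminal stock prices: S_uu = 187.2, S_ud = 124.8, S_dd = 83.2
Terminal payoffs (K − S): max(-47.2, 0) = 0, max(15.2, 0) = 15.2, max(56.8, 0) = 56.8
Node u (S = 156): continuation = e^(−0.09)·[0.7354·0.0000 + 0.2646·15.2000] = 3.6753; exercise value = 0.0000 ≤ continuation, so V_u = 3.6753
Node d (S = 104): continuation = e^(−0.09)·[0.7354·15.2000 + 0.2646·56.8000] = 23.9504; exercise value = 36.0000 > continuation, so V_d = 36.0000 (exercise)
Node 0 (S = 130): continuation = e^(−0.09)·[0.7354·3.6753 + 0.2646·36.0000] = 11.1748; exercise value = 10.0000 ≤ continuation, so V_0 = 11.1748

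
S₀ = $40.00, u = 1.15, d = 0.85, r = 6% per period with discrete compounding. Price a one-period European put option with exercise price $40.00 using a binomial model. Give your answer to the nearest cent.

$1.70

Risk-neutral probability p = (1 + 0.06 − 0.85)/(1.15 − 0.85) = 0.2100/0.3000 = 0.7000
Terminal stock prices: S_u = 46, S_d = 34
Terminal payoffs (K − S): max(-6, 0) = 0, max(6, 0) = 6
Node 0 (S = 40): V_0 = 1/1.06·[0.7000·0.0000 + 0.3000·6.0000] = 1.6981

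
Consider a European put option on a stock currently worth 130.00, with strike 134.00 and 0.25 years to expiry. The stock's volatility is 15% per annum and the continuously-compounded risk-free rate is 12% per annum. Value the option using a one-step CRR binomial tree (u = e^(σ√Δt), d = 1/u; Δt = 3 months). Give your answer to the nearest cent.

CRR parameters: u = e^(σ√Δt) = e^(0.15·√0.25) = 1.0779, d = 1/u = 0.9277
Per-period rate: rΔt = 0.12·0.25 = 0.03, so R = e^0.03 = 1.0305
Risk-neutral probability p = (e^0.03 − 0.9277)/(1.0779 − 0.9277) = 0.1027/0.1501 = 0.6841
Terminal stock prices: S_u = 140.1, S_d = 120.6
Terminal payoffs (K − S): max(-6.125, 0) = 0, max(13.39, 0) = 13.39
Node 0 (S = 130): V_0 = e^(−0.03)·[0.6841·0.0000 + 0.3159·13.3933] = 4.1059

4.11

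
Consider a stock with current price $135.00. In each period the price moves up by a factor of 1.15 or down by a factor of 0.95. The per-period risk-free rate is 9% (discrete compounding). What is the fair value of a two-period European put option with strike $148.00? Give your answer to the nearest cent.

$2.16

Risk-neutral probability p = (1 + 0.09 − 0.95)/(1.15 − 0.95) = 0.1400/0.2000 = 0.7000
Terminal stock prices: S_uu = 178.5, S_ud = 147.5, S_dd = 121.8
Terminal payoffs (K − S): max(-30.54, 0) = 0, max(0.5125, 0) = 0.5125, max(26.16, 0) = 26.16
Node u (S = 155.2): V_u = 1/1.09·[0.7000·0.0000 + 0.3000·0.5125] = 0.1411
Node d (S = 128.2): V_d = 1/1.09·[0.7000·0.5125 + 0.3000·26.1625] = 7.5298
Node 0 (S = 135): V_0 = 1/1.09·[0.7000·0.1411 + 0.3000·7.5298] = 2.1630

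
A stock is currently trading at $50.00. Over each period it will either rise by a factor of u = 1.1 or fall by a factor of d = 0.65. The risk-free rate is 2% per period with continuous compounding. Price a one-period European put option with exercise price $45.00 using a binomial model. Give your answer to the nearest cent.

Risk-neutral probability p = (e^0.02 − 0.65)/(1.1 − 0.65) = 0.3702/0.4500 = 0.8227
Terminal stock prices: S_u = 55, S_d = 32.5
Terminal payoffs (K − S): max(-10, 0) = 0, max(12.5, 0) = 12.5
Node 0 (S = 50): V_0 = e^(−0.02)·[0.8227·0.0000 + 0.1773·12.5000] = 2.1727

$2.17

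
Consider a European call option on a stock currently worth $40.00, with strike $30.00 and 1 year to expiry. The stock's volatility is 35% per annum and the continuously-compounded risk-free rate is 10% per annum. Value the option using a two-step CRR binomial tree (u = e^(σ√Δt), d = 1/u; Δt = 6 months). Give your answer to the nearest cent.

CRR parameters: u = e^(σ√Δt) = e^(0.35·√0.5) = 1.2808, d = 1/u = 0.7808
Per-period rate: rΔt = 0.1·0.5 = 0.05, so R = e^0.05 = 1.0513
Risk-neutral probability p = (e^0.05 − 0.7808)/(1.2808 − 0.7808) = 0.2705/0.5000 = 0.5410
Terminal stock prices: S_uu = 65.62, S_ud = 40, S_dd = 24.38
Terminal payoffs (S − K): max(35.62, 0) = 35.62, max(10, 0) = 10, max(-5.617, 0) = 0
Node u (S = 51.23): V_u = e^(−0.05)·[0.5410·35.6183 + 0.4590·10.0000] = 22.6952
Node d (S = 31.23): V_d = e^(−0.05)·[0.5410·10.0000 + 0.4590·0.0000] = 5.1459
Node 0 (S = 40): V_0 = e^(−0.05)·[0.5410·22.6952 + 0.4590·5.1459] = 13.9257

$13.93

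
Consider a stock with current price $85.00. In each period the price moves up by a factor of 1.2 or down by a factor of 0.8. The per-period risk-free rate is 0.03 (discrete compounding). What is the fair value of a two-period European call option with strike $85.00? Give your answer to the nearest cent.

$11.66

Risk-neutral probability p = (1 + 0.03 − 0.8)/(1.2 − 0.8) = 0.2300/0.4000 = 0.5750
Terminal stock prices: S_uu = 122.4, S_ud = 81.6, S_dd = 54.4
Terminal payoffs (S − K): max(37.4, 0) = 37.4, max(-3.4, 0) = 0, max(-30.6, 0) = 0
Node u (S = 102): V_u = 1/1.03·[0.5750·37.4000 + 0.4250·0.0000] = 20.8786
Node d (S = 68): V_d = 1/1.03·[0.5750·0.0000 + 0.4250·0.0000] = 0.0000
Node 0 (S = 85): V_0 = 1/1.03·[0.5750·20.8786 + 0.4250·0.0000] = 11.6556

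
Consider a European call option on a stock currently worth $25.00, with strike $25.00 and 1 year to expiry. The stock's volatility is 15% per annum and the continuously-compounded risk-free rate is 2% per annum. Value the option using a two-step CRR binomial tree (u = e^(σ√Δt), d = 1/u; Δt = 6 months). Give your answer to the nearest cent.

CRR parameters: u = e^(σ√Δt) = e^(0.15·√0.5) = 1.1119, d = 1/u = 0.8994
Per-period rate: rΔt = 0.02·0.5 = 0.01, so R = e^0.01 = 1.0101
Risk-neutral probability p = (e^0.01 − 0.8994)/(1.1119 − 0.8994) = 0.1107/0.2125 = 0.5208
Terminal stock prices: S_uu = 30.91, S_ud = 25, S_dd = 20.22
Terminal payoffs (S − K): max(5.908, 0) = 5.908, max(0, 0) = 0, max(-4.779, 0) = 0
Node u (S = 27.8): V_u = e^(−0.01)·[0.5208·5.9078 + 0.4792·0.0000] = 3.0461
Node d (S = 22.48): V_d = e^(−0.01)·[0.5208·0.0000 + 0.4792·0.0000] = 0.0000
Node 0 (S = 25): V_0 = e^(−0.01)·[0.5208·3.0461 + 0.4792·0.0000] = 1.5706

$1.57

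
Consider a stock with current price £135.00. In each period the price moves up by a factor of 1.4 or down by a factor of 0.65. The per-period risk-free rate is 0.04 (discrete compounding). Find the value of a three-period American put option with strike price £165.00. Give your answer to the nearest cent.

Risk-neutral probability p = (1 + 0.04 − 0.65)/(1.4 − 0.65) = 0.3900/0.7500 = 0.5200
Terminal stock prices: S_uuu = 370.4, S_uud = 172, S_udd = 79.85, S_ddd = 37.07
Terminal payoffs (K − S): max(-205.4, 0) = 0, max(-6.99, 0) = 0, max(85.15, 0) = 85.15, max(127.9, 0) = 127.9
Node uu (S = 264.6): continuation = 1/1.04·[0.5200·0.0000 + 0.4800·0.0000] = 0.0000; exercise value = 0.0000 ≤ continuation, so V_uu = 0.0000
Node ud (S = 122.9): continuation = 1/1.04·[0.5200·0.0000 + 0.4800·85.1475] = 39.2988; exercise value = 42.1500 > continuation, so V_ud = 42.1500 (exercise)
Node dd (S = 57.04): continuation = 1/1.04·[0.5200·85.1475 + 0.4800·127.9256] = 101.6163; exercise value = 107.9625 > continuation, so V_dd = 107.9625 (exercise)
Node u (S = 189): continuation = 1/1.04·[0.5200·0.0000 + 0.4800·42.1500] = 19.4538; exercise value = 0.0000 ≤ continuation, so V_u = 19.4538
Node d (S = 87.75): continuation = 1/1.04·[0.5200·42.1500 + 0.4800·107.9625] = 70.9038; exercise value = 77.2500 > continuation, so V_d = 77.2500 (exercise)
Node 0 (S = 135): continuation = 1/1.04·[0.5200·19.4538 + 0.4800·77.2500] = 45.3808; exercise value = 30.0000 ≤ continuation, so V_0 = 45.3808

£45.38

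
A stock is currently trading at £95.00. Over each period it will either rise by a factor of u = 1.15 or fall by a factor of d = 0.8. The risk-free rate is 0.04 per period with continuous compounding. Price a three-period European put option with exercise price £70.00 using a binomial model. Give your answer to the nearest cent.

£0.59

Risk-neutral probability p = (e^0.04 − 0.8)/(1.15 − 0.8) = 0.2408/0.3500 = 0.6880
Terminal stock prices: S_uuu = 144.5, S_uud = 100.5, S_udd = 69.92, S_ddd = 48.64
Terminal payoffs (K − S): max(-74.48, 0) = 0, max(-30.51, 0) = 0, max(0.08, 0) = 0.08, max(21.36, 0) = 21.36
Node uu (S = 125.6): V_uu = e^(−0.04)·[0.6880·0.0000 + 0.3120·0.0000] = 0.0000
Node ud (S = 87.4): V_ud = e^(−0.04)·[0.6880·0.0000 + 0.3120·0.0800] = 0.0240
Node dd (S = 60.8): V_dd = e^(−0.04)·[0.6880·0.0800 + 0.3120·21.3600] = 6.4553
Node u (S = 109.2): V_u = e^(−0.04)·[0.6880·0.0000 + 0.3120·0.0240] = 0.0072
Node d (S = 76): V_d = e^(−0.04)·[0.6880·0.0240 + 0.3120·6.4553] = 1.9507
Node 0 (S = 95): V_0 = e^(−0.04)·[0.6880·0.0072 + 0.3120·1.9507] = 0.5895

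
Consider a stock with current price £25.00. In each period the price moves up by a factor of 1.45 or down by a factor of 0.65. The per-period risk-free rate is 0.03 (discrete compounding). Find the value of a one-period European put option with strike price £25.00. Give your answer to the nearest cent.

Risk-neutral probability p = (1 + 0.03 − 0.65)/(1.45 − 0.65) = 0.3800/0.8000 = 0.4750
Terminal stock prices: S_u = 36.25, S_d = 16.25
Terminal payoffs (K − S): max(-11.25, 0) = 0, max(8.75, 0) = 8.75
Node 0 (S = 25): V_0 = 1/1.03·[0.4750·0.0000 + 0.5250·8.7500] = 4.4600

£4.46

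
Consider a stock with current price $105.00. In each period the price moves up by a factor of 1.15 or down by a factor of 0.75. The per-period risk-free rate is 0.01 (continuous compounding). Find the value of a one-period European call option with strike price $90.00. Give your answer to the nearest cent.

$19.79

Risk-neutral probability p = (e^0.01 − 0.75)/(1.15 − 0.75) = 0.2601/0.4000 = 0.6501
Terminal stock prices: S_u = 120.7, S_d = 78.75
Terminal payoffs (S − K): max(30.75, 0) = 30.75, max(-11.25, 0) = 0
Node 0 (S = 105): V_0 = e^(−0.01)·[0.6501·30.7500 + 0.3499·0.0000] = 19.7924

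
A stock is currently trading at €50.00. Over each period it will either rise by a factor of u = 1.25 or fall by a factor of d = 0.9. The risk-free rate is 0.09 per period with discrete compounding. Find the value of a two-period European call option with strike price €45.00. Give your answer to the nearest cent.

Risk-neutral probability p = (1 + 0.09 − 0.9)/(1.25 − 0.9) = 0.1900/0.3500 = 0.5429
Terminal stock prices: S_uu = 78.12, S_ud = 56.25, S_dd = 40.5
Terminal payoffs (S − K): max(33.12, 0) = 33.12, max(11.25, 0) = 11.25, max(-4.5, 0) = 0
Node u (S = 62.5): V_u = 1/1.09·[0.5429·33.1250 + 0.4571·11.2500] = 21.2156
Node d (S = 45): V_d = 1/1.09·[0.5429·11.2500 + 0.4571·0.0000] = 5.6029
Node 0 (S = 50): V_0 = 1/1.09·[0.5429·21.2156 + 0.4571·5.6029] = 12.9159

€12.92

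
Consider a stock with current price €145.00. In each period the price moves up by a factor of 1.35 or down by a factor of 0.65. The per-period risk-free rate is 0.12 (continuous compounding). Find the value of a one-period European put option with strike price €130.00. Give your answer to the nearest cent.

€10.08

Risk-neutral probability p = (e^0.12 − 0.65)/(1.35 − 0.65) = 0.4775/0.7000 = 0.6821
Terminal stock prices: S_u = 195.8, S_d = 94.25
Terminal payoffs (K − S): max(-65.75, 0) = 0, max(35.75, 0) = 35.75
Node 0 (S = 145): V_0 = e^(−0.12)·[0.6821·0.0000 + 0.3179·35.7500] = 10.0786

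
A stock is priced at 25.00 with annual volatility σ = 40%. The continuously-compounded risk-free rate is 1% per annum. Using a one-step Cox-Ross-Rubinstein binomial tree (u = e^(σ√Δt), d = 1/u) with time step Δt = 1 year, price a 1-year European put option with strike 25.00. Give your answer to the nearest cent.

CRR parameters: u = e^(σ√Δt) = e^(0.4·√1) = 1.4918, d = 1/u = 0.6703
Per-period rate: rΔt = 0.01·1 = 0.01, so R = e^0.01 = 1.0101
Risk-neutral probability p = (e^0.01 − 0.6703)/(1.4918 − 0.6703) = 0.3397/0.8215 = 0.4135
Terminal stock prices: S_u = 37.3, S_d = 16.76
Terminal payoffs (K − S): max(-12.3, 0) = 0, max(8.242, 0) = 8.242
Node 0 (S = 25): V_0 = e^(−0.01)·[0.4135·0.0000 + 0.5865·8.2420] = 4.7855

4.79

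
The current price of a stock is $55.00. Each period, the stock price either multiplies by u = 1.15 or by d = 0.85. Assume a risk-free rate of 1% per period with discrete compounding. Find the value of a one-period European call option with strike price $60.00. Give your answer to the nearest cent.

$1.72

Risk-neutral probability p = (1 + 0.01 − 0.85)/(1.15 − 0.85) = 0.1600/0.3000 = 0.5333
Terminal stock prices: S_u = 63.25, S_d = 46.75
Terminal payoffs (S − K): max(3.25, 0) = 3.25, max(-13.25, 0) = 0
Node 0 (S = 55): V_0 = 1/1.01·[0.5333·3.2500 + 0.4667·0.0000] = 1.7162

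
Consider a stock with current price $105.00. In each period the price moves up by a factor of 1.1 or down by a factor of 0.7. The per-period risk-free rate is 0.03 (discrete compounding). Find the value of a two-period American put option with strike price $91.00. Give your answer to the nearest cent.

$4.35

Risk-neutral probability p = (1 + 0.03 − 0.7)/(1.1 − 0.7) = 0.3300/0.4000 = 0.8250
Terminal stock prices: S_uu = 127.1, S_ud = 80.85, S_dd = 51.45
Terminal payoffs (K − S): max(-36.05, 0) = 0, max(10.15, 0) = 10.15, max(39.55, 0) = 39.55
Node u (S = 115.5): continuation = 1/1.03·[0.8250·0.0000 + 0.1750·10.1500] = 1.7245; exercise value = 0.0000 ≤ continuation, so V_u = 1.7245
Node d (S = 73.5): continuation = 1/1.03·[0.8250·10.1500 + 0.1750·39.5500] = 14.8495; exercise value = 17.5000 > continuation, so V_d = 17.5000 (exercise)
Node 0 (S = 105): continuation = 1/1.03·[0.8250·1.7245 + 0.1750·17.5000] = 4.3546; exercise value = 0.0000 ≤ continuation, so V_0 = 4.3546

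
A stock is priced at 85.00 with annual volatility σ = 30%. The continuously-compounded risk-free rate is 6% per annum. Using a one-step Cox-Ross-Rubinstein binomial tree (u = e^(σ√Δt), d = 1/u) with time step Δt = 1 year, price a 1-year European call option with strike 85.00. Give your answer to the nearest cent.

14.76

CRR parameters: u = e^(σ√Δt) = e^(0.3·√1) = 1.3499, d = 1/u = 0.7408
Per-period rate: rΔt = 0.06·1 = 0.06, so R = e^0.06 = 1.0618
Risk-neutral probability p = (e^0.06 − 0.7408)/(1.3499 − 0.7408) = 0.3210/0.6090 = 0.5271
Terminal stock prices: S_u = 114.7, S_d = 62.97
Terminal payoffs (S − K): max(29.74, 0) = 29.74, max(-22.03, 0) = 0
Node 0 (S = 85): V_0 = e^(−0.06)·[0.5271·29.7380 + 0.4729·0.0000] = 14.7617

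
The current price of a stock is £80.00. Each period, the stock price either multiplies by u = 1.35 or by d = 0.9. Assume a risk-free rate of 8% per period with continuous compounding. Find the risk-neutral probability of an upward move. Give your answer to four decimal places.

Risk-neutral probability p = (e^0.08 − 0.9)/(1.35 − 0.9) = 0.1833/0.4500 = 0.4073

p = 0.4073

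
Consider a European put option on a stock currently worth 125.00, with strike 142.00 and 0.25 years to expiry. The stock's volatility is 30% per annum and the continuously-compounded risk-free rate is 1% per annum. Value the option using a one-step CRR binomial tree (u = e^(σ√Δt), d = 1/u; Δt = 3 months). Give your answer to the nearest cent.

CRR parameters: u = e^(σ√Δt) = e^(0.3·√0.25) = 1.1618, d = 1/u = 0.8607
Per-period rate: rΔt = 0.01·0.25 = 0.0025, so R = e^0.0025 = 1.0025
Risk-neutral probability p = (e^0.0025 − 0.8607)/(1.1618 − 0.8607) = 0.1418/0.3011 = 0.4709
Terminal stock prices: S_u = 145.2, S_d = 107.6
Terminal payoffs (K − S): max(-3.229, 0) = 0, max(34.41, 0) = 34.41
Node 0 (S = 125): V_0 = e^(−0.0025)·[0.4709·0.0000 + 0.5291·34.4115] = 18.1623

18.16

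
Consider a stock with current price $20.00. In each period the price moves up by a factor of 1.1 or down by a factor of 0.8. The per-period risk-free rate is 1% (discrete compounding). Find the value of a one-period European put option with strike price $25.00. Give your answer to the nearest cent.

$4.75

Risk-neutral probability p = (1 + 0.01 − 0.8)/(1.1 − 0.8) = 0.2100/0.3000 = 0.7000
Terminal stock prices: S_u = 22, S_d = 16
Terminal payoffs (K − S): max(3, 0) = 3, max(9, 0) = 9
Node 0 (S = 20): V_0 = 1/1.01·[0.7000·3.0000 + 0.3000·9.0000] = 4.7525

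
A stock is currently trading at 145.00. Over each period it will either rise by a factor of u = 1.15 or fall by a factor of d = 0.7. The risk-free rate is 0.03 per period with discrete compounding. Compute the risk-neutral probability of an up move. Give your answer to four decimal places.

Risk-neutral probability p = (1 + 0.03 − 0.7)/(1.15 − 0.7) = 0.3300/0.4500 = 0.7333

p = 0.7333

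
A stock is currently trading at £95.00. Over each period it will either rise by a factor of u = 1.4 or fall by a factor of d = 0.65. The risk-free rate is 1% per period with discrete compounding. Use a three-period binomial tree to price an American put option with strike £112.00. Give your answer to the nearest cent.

Risk-neutral probability p = (1 + 0.01 − 0.65)/(1.4 − 0.65) = 0.3600/0.7500 = 0.4800
Terminal stock prices: S_uuu = 260.7, S_uud = 121, S_udd = 56.19, S_ddd = 26.09
Terminal payoffs (K − S): max(-148.7, 0) = 0, max(-9.03, 0) = 0, max(55.81, 0) = 55.81, max(85.91, 0) = 85.91
Node uu (S = 186.2): continuation = 1/1.01·[0.4800·0.0000 + 0.5200·0.0000] = 0.0000; exercise value = 0.0000 ≤ continuation, so V_uu = 0.0000
Node ud (S = 86.45): continuation = 1/1.01·[0.4800·0.0000 + 0.5200·55.8075] = 28.7326; exercise value = 25.5500 ≤ continuation, so V_ud = 28.7326
Node dd (S = 40.14): continuation = 1/1.01·[0.4800·55.8075 + 0.5200·85.9106] = 70.7536; exercise value = 71.8625 > continuation, so V_dd = 71.8625 (exercise)
Node u (S = 133): continuation = 1/1.01·[0.4800·0.0000 + 0.5200·28.7326] = 14.7930; exercise value = 0.0000 ≤ continuation, so V_u = 14.7930
Node d (S = 61.75): continuation = 1/1.01·[0.4800·28.7326 + 0.5200·71.8625] = 50.6536; exercise value = 50.2500 ≤ continuation, so V_d = 50.6536
Node 0 (S = 95): continuation = 1/1.01·[0.4800·14.7930 + 0.5200·50.6536] = 33.1094; exercise value = 17.0000 ≤ continuation, so V_0 = 33.1094

£33.11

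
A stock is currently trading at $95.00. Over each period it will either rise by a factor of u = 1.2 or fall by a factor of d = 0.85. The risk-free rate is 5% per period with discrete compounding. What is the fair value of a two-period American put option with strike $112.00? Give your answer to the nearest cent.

$17.00

Risk-neutral probability p = (1 + 0.05 − 0.85)/(1.2 − 0.85) = 0.2000/0.3500 = 0.5714
Terminal stock prices: S_uu = 136.8, S_ud = 96.9, S_dd = 68.64
Terminal payoffs (K − S): max(-24.8, 0) = 0, max(15.1, 0) = 15.1, max(43.36, 0) = 43.36
Node u (S = 114): continuation = 1/1.05·[0.5714·0.0000 + 0.4286·15.1000] = 6.1633; exercise value = 0.0000 ≤ continuation, so V_u = 6.1633
Node d (S = 80.75): continuation = 1/1.05·[0.5714·15.1000 + 0.4286·43.3625] = 25.9167; exercise value = 31.2500 > continuation, so V_d = 31.2500 (exercise)
Node 0 (S = 95): continuation = 1/1.05·[0.5714·6.1633 + 0.4286·31.2500] = 16.1093; exercise value = 17.0000 > continuation, so V_0 = 17.0000 (exercise)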